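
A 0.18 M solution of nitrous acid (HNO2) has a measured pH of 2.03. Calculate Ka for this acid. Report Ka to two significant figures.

[H+] = 10^(-2.03) = 9.33 × 10^-3 M
At equilibrium [HA] = 0.18 − 9.33 × 10^-3 = 1.71 × 10^-1 M
Ka = [H+][A-]/[HA] = (9.33 × 10^-3)² / 1.71 × 10^-1 = 5.1 × 10^-4

Ka = 5.1 × 10^-4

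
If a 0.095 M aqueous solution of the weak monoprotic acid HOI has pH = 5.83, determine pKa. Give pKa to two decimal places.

pKa = 10.64

[H+] = 10^(-5.83) = 1.48 × 10^-6 M
At equilibrium [HA] = 0.095 − 1.48 × 10^-6 = 9.50 × 10^-2 M
Ka = [H+][A-]/[HA] = (1.48 × 10^-6)² / 9.50 × 10^-2 = 2.31 × 10^-11
pKa = -log(2.31 × 10^-11) = 10.64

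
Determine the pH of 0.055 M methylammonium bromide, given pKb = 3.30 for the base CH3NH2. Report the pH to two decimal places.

CH3NH3+ is the conjugate acid of the weak base CH3NH2.
Kb = 10^(−3.30) = 5.01 × 10^-4
Ka = Kw/Kb = 1.0×10^-14 / 5.01 × 10^-4 = 2.00 × 10^-11
Let x = [H+] at equilibrium. Ka = x²/(0.055 − x).
Since Ka ≪ C₀, x ≈ √(Ka·C₀) = 1.05 × 10^-6 M.
(x/C₀ = 0.0019% < 5%, so the approximation holds.)
pH = −log(1.05 × 10^-6) = 5.98

pH = 5.98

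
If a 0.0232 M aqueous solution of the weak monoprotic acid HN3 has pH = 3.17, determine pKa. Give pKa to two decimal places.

[H+] = 10^(-3.17) = 6.76 × 10^-4 M
At equilibrium [HA] = 0.0232 − 6.76 × 10^-4 = 2.25 × 10^-2 M
Ka = [H+][A-]/[HA] = (6.76 × 10^-4)² / 2.25 × 10^-2 = 2.03 × 10^-5
pKa = -log(2.03 × 10^-5) = 4.69

pKa = 4.69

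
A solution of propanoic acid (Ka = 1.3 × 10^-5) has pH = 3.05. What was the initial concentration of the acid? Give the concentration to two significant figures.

[H+] = 10^(-3.05) = 8.91 × 10^-4 M = x
Ka = x²/(C₀ − x) ⇒ C₀ = x + x²/Ka
C₀ = 8.91 × 10^-4 + (8.91 × 10^-4)²/(1.3 × 10^-5) = 6.20 × 10^-2 M

C₀ = 6.2 × 10^-2 M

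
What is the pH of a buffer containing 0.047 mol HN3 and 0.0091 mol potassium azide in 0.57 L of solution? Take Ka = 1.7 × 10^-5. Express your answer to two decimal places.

pKa = −log(1.7 × 10^-5) = 4.770
Henderson–Hasselbalch: pH = pKa + log([N3-]/[HN3]) = 4.770 + log(0.0091/0.047)
pH = 4.770 + (-0.713) = 4.06

pH = 4.06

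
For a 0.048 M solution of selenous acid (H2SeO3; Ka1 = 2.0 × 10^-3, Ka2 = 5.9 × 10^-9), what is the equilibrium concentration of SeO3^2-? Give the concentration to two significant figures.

5.9 × 10^-9 M

First ionization gives [H+] ≈ [HSeO3-] = 8.85 × 10^-3 M.
Second step: Ka2 = [H+][SeO3^2-]/[HSeO3-] ≈ [SeO3^2-] (since [H+] ≈ [HSeO3-]).
So [SeO3^2-] ≈ Ka2.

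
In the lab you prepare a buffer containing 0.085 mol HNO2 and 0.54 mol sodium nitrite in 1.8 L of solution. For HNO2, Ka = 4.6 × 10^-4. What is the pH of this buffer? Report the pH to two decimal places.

pH = 4.14

pKa = −log(4.6 × 10^-4) = 3.337
Henderson–Hasselbalch: pH = pKa + log([NO2-]/[HNO2]) = 3.337 + log(0.54/0.085)
pH = 3.337 + (+0.803) = 4.14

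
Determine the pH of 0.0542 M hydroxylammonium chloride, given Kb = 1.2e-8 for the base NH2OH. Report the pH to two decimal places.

pH = 3.67

NH3OH+ is the conjugate acid of the weak base NH2OH.
Ka = Kw/Kb = 1.0×10^-14 / 1.2 × 10^-8 = 8.33 × 10^-7
Ka = [H+]²/(0.0542 − [H+]) = 8.33 × 10^-7
Neglecting [H+] in the denominator: [H+] = √(8.33 × 10^-7 × 0.0542) = 2.12 × 10^-4 M
pH = −log[H+] = −log(2.12 × 10^-4) = 3.67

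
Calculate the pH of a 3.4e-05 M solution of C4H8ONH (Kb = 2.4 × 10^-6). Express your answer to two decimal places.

C4H8ONH + H2O ⇌ C4H8ONH2+ + OH-
From the ICE table, Kb = x²/(3.4e-05 − x) = 2.4 × 10^-6.
Here C₀/Kb ≈ 14.2, so the small-x approximation fails. Use the quadratic:
x = [−2.4e-06 + √(2.4e-06² + 3.26e-10)]/2 = 7.91 × 10^-6 M
pOH = 5.10, so pH = 14.00 − pOH = 8.90

pH = 8.90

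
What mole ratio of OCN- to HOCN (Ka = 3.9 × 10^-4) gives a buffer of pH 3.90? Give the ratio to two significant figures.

pKa = -log(3.9 × 10^-4) = 3.409
pH = pKa + log(r) ⇒ log(r) = 3.90 − 3.409 = +0.491
r = [OCN-]/[HOCN] = 10^(+0.491) = 3.1

ratio = 3.1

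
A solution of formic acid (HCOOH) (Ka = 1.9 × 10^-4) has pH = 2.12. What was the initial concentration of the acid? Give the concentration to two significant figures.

C₀ = 3.1 × 10^-1 M

[H+] = 10^(-2.12) = 7.59 × 10^-3 M = x
Ka = x²/(C₀ − x) ⇒ C₀ = x + x²/Ka
C₀ = 7.59 × 10^-3 + (7.59 × 10^-3)²/(1.9 × 10^-4) = 3.11 × 10^-1 M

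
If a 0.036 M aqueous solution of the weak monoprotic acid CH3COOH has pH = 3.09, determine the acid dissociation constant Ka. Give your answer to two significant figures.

[H+] = 10^(-3.09) = 8.13 × 10^-4 M
At equilibrium [HA] = 0.036 − 8.13 × 10^-4 = 3.52 × 10^-2 M
Ka = [H+][A-]/[HA] = (8.13 × 10^-4)² / 3.52 × 10^-2 = 1.9 × 10^-5

Ka = 1.9 × 10^-5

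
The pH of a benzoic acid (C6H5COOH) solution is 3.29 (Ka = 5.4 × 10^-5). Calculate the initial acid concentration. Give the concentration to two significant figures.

C₀ = 5.4 × 10^-3 M

[H+] = 10^(-3.29) = 5.13 × 10^-4 M = x
Ka = x²/(C₀ − x) ⇒ C₀ = x + x²/Ka
C₀ = 5.13 × 10^-4 + (5.13 × 10^-4)²/(5.4 × 10^-5) = 5.39 × 10^-3 M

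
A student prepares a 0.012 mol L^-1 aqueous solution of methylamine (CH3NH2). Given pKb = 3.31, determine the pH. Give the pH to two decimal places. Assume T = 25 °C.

pH = 11.34

CH3NH2 + H2O ⇌ CH3NH3+ + OH-
Kb = 10^(−3.31) = 4.90 × 10^-4
Kb = x²/(0.012 − x) = 4.90 × 10^-4
Here C₀/Kb ≈ 24.5, so the small-x approximation fails. Use the quadratic:
x = [−0.00049 + √(0.00049² + 2.35e-05)]/2 = 2.19 × 10^-3 M
pOH = 2.66, so pH = 14.00 − pOH = 11.34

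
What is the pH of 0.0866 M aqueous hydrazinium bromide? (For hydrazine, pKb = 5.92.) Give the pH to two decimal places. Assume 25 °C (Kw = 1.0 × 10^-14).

N2H5+ is the conjugate acid of the weak base N2H4.
Kb = 10^(−5.92) = 1.20 × 10^-6
Ka = Kw/Kb = 1.0×10^-14 / 1.20 × 10^-6 = 8.33 × 10^-9
From the ICE table, Ka = x²/(0.0866 − x) = 8.33 × 10^-9.
Neglecting x in the denominator: x = √(8.33 × 10^-9 × 0.0866) = 2.69 × 10^-5 M
Check: 0.031% ionized — well under 5%, approximation valid.
pH = −log[H+] = −log(2.69 × 10^-5) = 4.57

pH = 4.57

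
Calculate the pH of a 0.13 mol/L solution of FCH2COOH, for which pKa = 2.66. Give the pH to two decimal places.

FCH2COOH ⇌ FCH2COO- + H+
Ka = 10^(−2.66) = 2.19 × 10^-3
Ka = [H+]²/(0.13 − [H+]) = 2.19 × 10^-3
Here C₀/Ka ≈ 59.4, so the small-[H+] approximation fails. Use the quadratic:
[H+] = (−Ka + √(Ka² + 4·Ka·C₀))/2 = 1.58 × 10^-2 M
pH = −log(1.58 × 10^-2) = 1.80

pH = 1.80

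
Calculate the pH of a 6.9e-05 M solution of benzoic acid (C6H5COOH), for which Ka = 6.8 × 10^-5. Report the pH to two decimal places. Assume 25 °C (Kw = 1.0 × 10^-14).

C6H5COOH ⇌ C6H5COO- + H+
From the ICE table, Ka = x²/(6.9e-05 − x) = 6.8 × 10^-5.
Here C₀/Ka ≈ 1.01, so the small-x approximation fails. Use the quadratic:
x = [−6.8e-05 + √(6.8e-05² + 1.88e-08)]/2 = 4.25 × 10^-5 M
pH = −log(4.25 × 10^-5) = 4.37

pH = 4.37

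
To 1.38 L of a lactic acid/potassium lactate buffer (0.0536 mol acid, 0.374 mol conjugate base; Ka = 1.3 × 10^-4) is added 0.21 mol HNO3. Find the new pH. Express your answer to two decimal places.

After neutralization: n(CH3CH(OH)COOH) = 0.264 mol, n(CH3CH(OH)COO-) = 0.164 mol.
pKa = −log(1.3 × 10^-4) = 3.886
Henderson–Hasselbalch with mole ratio 0.164/0.264: pH = 3.886 + (-0.207)

pH = 3.68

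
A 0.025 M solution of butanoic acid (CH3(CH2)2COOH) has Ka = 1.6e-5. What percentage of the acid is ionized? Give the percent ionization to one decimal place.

2.5%

CH3(CH2)2COOH ⇌ CH3(CH2)2COO- + H+; let x = [H+] at equilibrium.
x ≈ √(Ka·C₀) = √(1.6 × 10^-5 × 0.025) = 6.32 × 10^-4 M
Fraction ionized = 6.32 × 10^-4 / 0.025 = 0.0253 → 2.5%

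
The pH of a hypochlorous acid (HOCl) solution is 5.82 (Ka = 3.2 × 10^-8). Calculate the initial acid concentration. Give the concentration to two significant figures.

[H+] = 10^(-5.82) = 1.51 × 10^-6 M = x
Ka = x²/(C₀ − x) ⇒ C₀ = x + x²/Ka
C₀ = 1.51 × 10^-6 + (1.51 × 10^-6)²/(3.2 × 10^-8) = 7.28 × 10^-5 M

C₀ = 7.3 × 10^-5 M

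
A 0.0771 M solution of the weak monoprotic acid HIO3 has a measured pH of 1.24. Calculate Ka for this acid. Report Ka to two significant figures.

Ka = 1.7 × 10^-1

[H+] = 10^(-1.24) = 5.75 × 10^-2 M
At equilibrium [HA] = 0.0771 − 5.75 × 10^-2 = 1.96 × 10^-2 M
Ka = [H+][A-]/[HA] = (5.75 × 10^-2)² / 1.96 × 10^-2 = 1.7 × 10^-1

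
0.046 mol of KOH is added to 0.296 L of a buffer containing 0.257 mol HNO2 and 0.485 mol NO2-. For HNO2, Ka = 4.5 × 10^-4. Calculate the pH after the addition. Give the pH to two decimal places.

After neutralization: n(HNO2) = 0.211 mol, n(NO2-) = 0.531 mol.
pKa = −log(4.5 × 10^-4) = 3.347
pH = pKa + log([A⁻]/[HA]) = 3.347 + log(0.531/0.211) = 3.347 +0.401

pH = 3.75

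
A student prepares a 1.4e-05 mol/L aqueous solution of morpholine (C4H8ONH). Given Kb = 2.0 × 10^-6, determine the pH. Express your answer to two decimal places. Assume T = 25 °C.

C4H8ONH + H2O ⇌ C4H8ONH2+ + OH-
From the ICE table, Kb = [OH-]²/(1.4e-05 − [OH-]) = 2.0 × 10^-6.
The 5% rule fails; solving [OH-]² + Kb·[OH-] − Kb·C₀ = 0 exactly:
[OH-] = [−2e-06 + √(2e-06² + 1.12e-10)]/2 = 4.39 × 10^-6 M
pOH = −log(4.39 × 10^-6) = 5.36; pH = 14.00 − 5.36 = 8.64

pH = 8.64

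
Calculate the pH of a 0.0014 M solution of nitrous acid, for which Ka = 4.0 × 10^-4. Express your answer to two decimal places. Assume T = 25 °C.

HNO2 ⇌ NO2- + H+
Ka = [H+]²/(0.0014 − [H+]) = 4.0 × 10^-4
Here C₀/Ka ≈ 3.5, so the small-[H+] approximation fails. Use the quadratic:
[H+] = [−0.0004 + √(0.0004² + 2.24e-06)]/2 = 5.75 × 10^-4 M
pH = −log[H+] = −log(5.75 × 10^-4) = 3.24

pH = 3.24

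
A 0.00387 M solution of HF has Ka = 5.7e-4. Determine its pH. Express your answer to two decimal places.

HF ⇌ F- + H+
Ka = x²/(0.00387 − x) = 5.7 × 10^-4
The 5% rule fails; solving x² + Ka·x − Ka·C₀ = 0 exactly:
x = (−Ka + √(Ka² + 4·Ka·C₀))/2 = 1.23 × 10^-3 M
pH = −log[H+] = −log(1.23 × 10^-3) = 2.91

pH = 2.91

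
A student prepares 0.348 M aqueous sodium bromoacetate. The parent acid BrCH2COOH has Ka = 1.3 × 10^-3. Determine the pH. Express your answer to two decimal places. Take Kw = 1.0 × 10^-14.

BrCH2COO- is the conjugate base of the weak acid BrCH2COOH.
Kb = Kw/Ka = 1.0×10^-14 / 1.3 × 10^-3 = 7.69 × 10^-12
Kb = x²/(0.348 − x) = 7.69 × 10^-12
Neglecting x in the denominator: x = √(7.69 × 10^-12 × 0.348) = 1.64 × 10^-6 M
pOH = −log(1.64 × 10^-6) = 5.79; pH = 14.00 − 5.79 = 8.21

pH = 8.21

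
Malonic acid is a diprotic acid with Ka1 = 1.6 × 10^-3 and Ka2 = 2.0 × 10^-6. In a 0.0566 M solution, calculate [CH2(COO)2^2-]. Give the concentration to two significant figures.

First ionization gives [H+] ≈ [CH2(COOH)COO-] = 8.75 × 10^-3 M.
Second step: Ka2 = [H+][CH2(COO)2^2-]/[CH2(COOH)COO-] ≈ [CH2(COO)2^2-] (since [H+] ≈ [CH2(COOH)COO-]).
So [CH2(COO)2^2-] ≈ Ka2.

2.0 × 10^-6 M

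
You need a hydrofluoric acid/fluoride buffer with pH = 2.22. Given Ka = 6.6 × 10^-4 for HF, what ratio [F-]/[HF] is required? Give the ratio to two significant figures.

ratio = 0.11

pKa = -log(6.6 × 10^-4) = 3.180
pH = pKa + log(r) ⇒ log(r) = 2.22 − 3.180 = -0.960
r = [F-]/[HF] = 10^(-0.960) = 0.11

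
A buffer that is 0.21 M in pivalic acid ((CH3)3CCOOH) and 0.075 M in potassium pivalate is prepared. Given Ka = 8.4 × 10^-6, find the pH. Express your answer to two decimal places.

pKa = −log(8.4 × 10^-6) = 5.076
Using pH = pKa + log([base]/[acid]) with [base]/[acid] = 0.075/0.21:
pH = 5.076 + (-0.447) = 4.63

pH = 4.63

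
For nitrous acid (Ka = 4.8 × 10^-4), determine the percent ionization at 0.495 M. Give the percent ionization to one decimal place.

3.1%

HNO2 ⇌ NO2- + H+; let x = [H+] at equilibrium.
x ≈ √(Ka·C₀) = √(4.8 × 10^-4 × 0.495) = 1.54 × 10^-2 M
Fraction ionized = 1.54 × 10^-2 / 0.495 = 0.0311 → 3.1%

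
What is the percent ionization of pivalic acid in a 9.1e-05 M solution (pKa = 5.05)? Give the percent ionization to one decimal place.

26.8%

(CH3)3CCOOH ⇌ (CH3)3CCOO- + H+; let x = [H+] at equilibrium.
Ka = 10^(−5.05) = 8.91 × 10^-6
Ka = x²/(C₀ − x); solving the quadratic gives x = 2.44 × 10^-5 M.
% ionization = x/C₀ × 100% = 2.44 × 10^-5/9.1e-05 × 100% = 26.8%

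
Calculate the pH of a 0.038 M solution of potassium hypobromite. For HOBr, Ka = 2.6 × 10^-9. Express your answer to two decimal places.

pH = 10.58

OBr- is the conjugate base of the weak acid HOBr.
Kb = Kw/Ka = 1.0×10^-14 / 2.6 × 10^-9 = 3.85 × 10^-6
From the ICE table, Kb = [OH-]²/(0.038 − [OH-]) = 3.85 × 10^-6.
Neglecting [OH-] in the denominator: [OH-] = √(3.85 × 10^-6 × 0.038) = 3.82 × 10^-4 M
Check: 1% ionized — well under 5%, approximation valid.
pOH = −log(3.82 × 10^-4) = 3.42; pH = 14.00 − 3.42 = 10.58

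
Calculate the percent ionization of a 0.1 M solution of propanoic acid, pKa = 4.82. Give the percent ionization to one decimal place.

CH3CH2COOH ⇌ CH3CH2COO- + H+; let x = [H+] at equilibrium.
Ka = 10^(−4.82) = 1.51 × 10^-5
x ≈ √(Ka·C₀) = √(1.51 × 10^-5 × 0.1) = 1.23 × 10^-3 M
% ionization = x/C₀ × 100% = 1.23 × 10^-3/0.1 × 100% = 1.2%

1.2%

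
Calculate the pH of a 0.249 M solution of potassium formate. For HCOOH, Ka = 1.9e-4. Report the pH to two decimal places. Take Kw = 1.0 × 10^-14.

HCOO- is the conjugate base of the weak acid HCOOH.
Kb = Kw/Ka = 1.0×10^-14 / 1.9 × 10^-4 = 5.26 × 10^-11
Kb = [OH-]²/(0.249 − [OH-]) = 5.26 × 10^-11
Assume [OH-] ≪ 0.249: [OH-] ≈ √(5.26 × 10^-11 × 0.249) = 3.62 × 10^-6 M
pOH = −log(3.62 × 10^-6) = 5.44; pH = 14.00 − 5.44 = 8.56

pH = 8.56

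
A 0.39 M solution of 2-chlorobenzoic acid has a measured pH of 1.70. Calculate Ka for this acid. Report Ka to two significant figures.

[H+] = 10^(-1.70) = 2.00 × 10^-2 M
At equilibrium [HA] = 0.39 − 2.00 × 10^-2 = 3.70 × 10^-1 M
Ka = [H+][A-]/[HA] = (2.00 × 10^-2)² / 3.70 × 10^-1 = 1.1 × 10^-3

Ka = 1.1 × 10^-3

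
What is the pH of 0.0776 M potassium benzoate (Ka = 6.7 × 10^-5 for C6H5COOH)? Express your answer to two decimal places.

pH = 8.53

C6H5COO- is the conjugate base of the weak acid C6H5COOH.
Kb = Kw/Ka = 1.0×10^-14 / 6.7 × 10^-5 = 1.49 × 10^-10
Kb = [OH-]²/(0.0776 − [OH-]) = 1.49 × 10^-10
Assume [OH-] ≪ 0.0776: [OH-] ≈ √(1.49 × 10^-10 × 0.0776) = 3.40 × 10^-6 M
Check: 0.0044% ionized — well under 5%, approximation valid.
pOH = −log(3.40 × 10^-6) = 5.47; pH = 14.00 − 5.47 = 8.53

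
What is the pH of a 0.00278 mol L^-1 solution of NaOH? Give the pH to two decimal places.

pH = 11.44

NaOH is a strong base; [OH-] = 0.00278 M.
pOH = -log(0.00278) = 2.56
pH = 14.00 - 2.56 = 11.44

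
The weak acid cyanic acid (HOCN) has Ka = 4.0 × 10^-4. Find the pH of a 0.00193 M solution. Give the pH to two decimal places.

HOCN ⇌ OCN- + H+
From the ICE table, Ka = x²/(0.00193 − x) = 4.0 × 10^-4.
Here C₀/Ka ≈ 4.83, so the small-x approximation fails. Use the quadratic:
x = (−Ka + √(Ka² + 4·Ka·C₀))/2 = 7.01 × 10^-4 M
pH = −log[H+] = −log(7.01 × 10^-4) = 3.15

pH = 3.15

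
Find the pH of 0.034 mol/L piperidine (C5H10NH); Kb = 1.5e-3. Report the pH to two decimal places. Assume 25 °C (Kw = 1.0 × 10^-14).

C5H10NH + H2O ⇌ C5H10NH2+ + OH-
Kb = x²/(0.034 − x) = 1.5 × 10^-3
Here C₀/Kb ≈ 22.7, so the small-x approximation fails. Use the quadratic:
x = [−0.0015 + √(0.0015² + 0.000204)]/2 = 6.43 × 10^-3 M
pOH = 2.19, so pH = 14.00 − pOH = 11.81

pH = 11.81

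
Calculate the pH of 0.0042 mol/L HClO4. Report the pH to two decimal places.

HClO4 is a strong acid and dissociates completely, so [H+] = 0.0042 M.
pH = -log(0.0042) = 2.38

pH = 2.38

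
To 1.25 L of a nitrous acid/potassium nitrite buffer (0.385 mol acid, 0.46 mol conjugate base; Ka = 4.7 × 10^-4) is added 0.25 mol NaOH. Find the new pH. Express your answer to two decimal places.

pH = 4.05

OH- converts HNO2 to NO2-: HNO2 → 0.135 mol, NO2- → 0.71 mol.
pKa = −log(4.7 × 10^-4) = 3.328
pH = pKa + log([A⁻]/[HA]) = 3.328 + log(0.71/0.135) = 3.328 +0.721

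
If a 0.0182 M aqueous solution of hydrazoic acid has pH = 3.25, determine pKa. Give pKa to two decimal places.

[H+] = 10^(-3.25) = 5.62 × 10^-4 M
At equilibrium [HA] = 0.0182 − 5.62 × 10^-4 = 1.76 × 10^-2 M
Ka = [H+][A-]/[HA] = (5.62 × 10^-4)² / 1.76 × 10^-2 = 1.79 × 10^-5
pKa = -log(1.79 × 10^-5) = 4.75

pKa = 4.75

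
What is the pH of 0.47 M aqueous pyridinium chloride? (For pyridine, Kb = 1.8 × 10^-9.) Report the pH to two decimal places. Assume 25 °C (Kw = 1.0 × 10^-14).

C5H5NH+ is the conjugate acid of the weak base C5H5N.
Ka = Kw/Kb = 1.0×10^-14 / 1.8 × 10^-9 = 5.56 × 10^-6
Let x = [H+] at equilibrium. Ka = x²/(0.47 − x).
Neglecting x in the denominator: x = √(5.56 × 10^-6 × 0.47) = 1.62 × 10^-3 M
pH = −log[H+] = −log(1.62 × 10^-3) = 2.79

pH = 2.79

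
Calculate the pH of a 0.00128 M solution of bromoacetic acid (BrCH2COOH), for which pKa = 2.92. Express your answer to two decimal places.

BrCH2COOH ⇌ BrCH2COO- + H+
Ka = 10^(−2.92) = 1.20 × 10^-3
Let x = [H+] at equilibrium. Ka = x²/(0.00128 − x).
Here C₀/Ka ≈ 1.07, so the small-x approximation fails. Use the quadratic:
x = [−0.0012 + √(0.0012² + 6.14e-06)]/2 = 7.77 × 10^-4 M
pH = −log(7.77 × 10^-4) = 3.11

pH = 3.11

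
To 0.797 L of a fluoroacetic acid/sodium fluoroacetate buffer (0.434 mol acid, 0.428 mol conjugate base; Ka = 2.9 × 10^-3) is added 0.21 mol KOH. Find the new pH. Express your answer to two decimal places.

OH- converts FCH2COOH to FCH2COO-: FCH2COOH → 0.224 mol, FCH2COO- → 0.638 mol.
pKa = −log(2.9 × 10^-3) = 2.538
pH = pKa + log(n_FCH2COO-/n_FCH2COOH) = 2.538 + log(0.638/0.224) = 2.538 + (+0.455)

pH = 2.99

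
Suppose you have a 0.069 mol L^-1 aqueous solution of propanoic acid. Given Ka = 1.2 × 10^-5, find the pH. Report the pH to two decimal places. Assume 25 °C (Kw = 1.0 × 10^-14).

CH3CH2COOH ⇌ CH3CH2COO- + H+
Ka = [H+]²/(0.069 − [H+]) = 1.2 × 10^-5
Since Ka ≪ C₀, [H+] ≈ √(Ka·C₀) = 9.10 × 10^-4 M.
([H+]/C₀ = 1.3% < 5%, so the approximation holds.)
pH = −log(9.10 × 10^-4) = 3.04

pH = 3.04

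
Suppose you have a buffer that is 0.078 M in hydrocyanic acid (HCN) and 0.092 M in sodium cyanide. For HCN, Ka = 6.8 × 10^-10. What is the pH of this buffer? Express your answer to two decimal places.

pKa = −log(6.8 × 10^-10) = 9.167
Using pH = pKa + log([base]/[acid]) with [base]/[acid] = 0.092/0.078:
pH = 9.167 + (+0.072) = 9.24

pH = 9.24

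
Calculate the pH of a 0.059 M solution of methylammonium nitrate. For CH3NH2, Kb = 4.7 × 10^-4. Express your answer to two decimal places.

pH = 5.95

CH3NH3+ is the conjugate acid of the weak base CH3NH2.
Ka = Kw/Kb = 1.0×10^-14 / 4.7 × 10^-4 = 2.13 × 10^-11
From the ICE table, Ka = [H+]²/(0.059 − [H+]) = 2.13 × 10^-11.
Since Ka ≪ C₀, [H+] ≈ √(Ka·C₀) = 1.12 × 10^-6 M.
pH = −log(1.12 × 10^-6) = 5.95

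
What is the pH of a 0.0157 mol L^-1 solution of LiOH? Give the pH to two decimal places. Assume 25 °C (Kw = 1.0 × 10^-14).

pH = 12.20

LiOH is a strong base; [OH-] = 0.0157 M.
pOH = -log(0.0157) = 1.80
pH = 14.00 - 1.80 = 12.20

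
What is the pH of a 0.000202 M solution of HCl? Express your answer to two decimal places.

pH = 3.69

HCl is a strong acid and dissociates completely, so [H+] = 0.000202 M.
pH = -log(0.000202) = 3.69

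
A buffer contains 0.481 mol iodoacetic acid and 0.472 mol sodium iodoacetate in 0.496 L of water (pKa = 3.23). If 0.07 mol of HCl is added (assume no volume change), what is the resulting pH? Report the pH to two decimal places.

pH = 3.09

Added H+ converts ICH2COO- to ICH2COOH: ICH2COOH → 0.551 mol, ICH2COO- → 0.402 mol.
pH = pKa + log(n_ICH2COO-/n_ICH2COOH) = 3.23 + log(0.402/0.551) = 3.23 + (-0.137)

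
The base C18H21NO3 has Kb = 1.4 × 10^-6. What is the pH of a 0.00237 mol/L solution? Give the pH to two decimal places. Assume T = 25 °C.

C18H21NO3 + H2O ⇌ C18H22NO3+ + OH-
Kb = [OH-]²/(0.00237 − [OH-]) = 1.4 × 10^-6
Neglecting [OH-] in the denominator: [OH-] = √(1.4 × 10^-6 × 0.00237) = 5.76 × 10^-5 M
pOH = −log(5.76 × 10^-5) = 4.24; pH = 14.00 − 4.24 = 9.76

pH = 9.76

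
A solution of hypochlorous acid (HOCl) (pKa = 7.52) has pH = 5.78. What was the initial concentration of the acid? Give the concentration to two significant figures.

C₀ = 9.3 × 10^-5 M

[H+] = 10^(-5.78) = 1.66 × 10^-6 M = x
Ka = 10^(−7.52) = 3.02 × 10^-8
Ka = x²/(C₀ − x) ⇒ C₀ = x + x²/Ka
C₀ = 1.66 × 10^-6 + (1.66 × 10^-6)²/(3.02 × 10^-8) = 9.29 × 10^-5 M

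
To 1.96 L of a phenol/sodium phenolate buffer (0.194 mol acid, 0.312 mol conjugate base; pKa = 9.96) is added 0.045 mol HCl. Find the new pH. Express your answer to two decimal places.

After neutralization: n(C6H5OH) = 0.239 mol, n(C6H5O-) = 0.267 mol.
pH = pKa + log([A⁻]/[HA]) = 9.96 + log(0.267/0.239) = 9.96 +0.048

pH = 10.01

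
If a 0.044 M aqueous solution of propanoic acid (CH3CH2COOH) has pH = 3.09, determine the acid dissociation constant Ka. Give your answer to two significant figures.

[H+] = 10^(-3.09) = 8.13 × 10^-4 M
At equilibrium [HA] = 0.044 − 8.13 × 10^-4 = 4.32 × 10^-2 M
Ka = [H+][A-]/[HA] = (8.13 × 10^-4)² / 4.32 × 10^-2 = 1.5 × 10^-5

Ka = 1.5 × 10^-5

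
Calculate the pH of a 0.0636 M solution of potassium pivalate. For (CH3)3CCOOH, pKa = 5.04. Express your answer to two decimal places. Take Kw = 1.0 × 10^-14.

(CH3)3CCOO- is the conjugate base of the weak acid (CH3)3CCOOH.
Ka = 10^(−5.04) = 9.12 × 10^-6
Kb = Kw/Ka = 1.0×10^-14 / 9.12 × 10^-6 = 1.10 × 10^-9
From the ICE table, Kb = x²/(0.0636 − x) = 1.10 × 10^-9.
Neglecting x in the denominator: x = √(1.10 × 10^-9 × 0.0636) = 8.36 × 10^-6 M
Check: 0.013% ionized — well under 5%, approximation valid.
pOH = −log(8.36 × 10^-6) = 5.08; pH = 14.00 − 5.08 = 8.92

pH = 8.92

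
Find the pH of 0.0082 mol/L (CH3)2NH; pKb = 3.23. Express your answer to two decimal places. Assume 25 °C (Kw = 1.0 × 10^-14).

pH = 11.28

(CH3)2NH + H2O ⇌ (CH3)2NH2+ + OH-
Kb = 10^(−3.23) = 5.89 × 10^-4
Kb = [OH-]²/(0.0082 − [OH-]) = 5.89 × 10^-4
The 5% rule fails; solving [OH-]² + Kb·[OH-] − Kb·C₀ = 0 exactly:
[OH-] = [−0.000589 + √(0.000589² + 1.93e-05)]/2 = 1.92 × 10^-3 M
pOH = 2.72, so pH = 14.00 − pOH = 11.28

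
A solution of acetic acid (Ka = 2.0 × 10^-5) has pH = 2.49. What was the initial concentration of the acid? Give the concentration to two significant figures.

[H+] = 10^(-2.49) = 3.24 × 10^-3 M = x
Ka = x²/(C₀ − x) ⇒ C₀ = x + x²/Ka
C₀ = 3.24 × 10^-3 + (3.24 × 10^-3)²/(2.0 × 10^-5) = 5.28 × 10^-1 M

C₀ = 5.3 × 10^-1 M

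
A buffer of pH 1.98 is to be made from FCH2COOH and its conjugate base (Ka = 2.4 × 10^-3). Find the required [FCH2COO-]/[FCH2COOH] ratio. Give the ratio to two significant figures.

ratio = 0.23

pKa = -log(2.4 × 10^-3) = 2.620
pH = pKa + log(r) ⇒ log(r) = 1.98 − 2.620 = -0.640
r = [FCH2COO-]/[FCH2COOH] = 10^(-0.640) = 0.229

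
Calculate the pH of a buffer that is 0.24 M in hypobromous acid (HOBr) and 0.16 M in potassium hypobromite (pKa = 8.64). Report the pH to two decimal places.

pH = 8.46

Using pH = pKa + log([base]/[acid]) with [base]/[acid] = 0.16/0.24:
pH = 8.64 + (-0.176) = 8.46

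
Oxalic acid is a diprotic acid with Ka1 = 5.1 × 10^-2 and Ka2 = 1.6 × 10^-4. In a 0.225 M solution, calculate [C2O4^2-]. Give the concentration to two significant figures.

1.6 × 10^-4 M

First ionization gives [H+] ≈ [HC2O4-] = 8.46 × 10^-2 M.
Second step: Ka2 = [H+][C2O4^2-]/[HC2O4-] ≈ [C2O4^2-] (since [H+] ≈ [HC2O4-]).
So [C2O4^2-] ≈ Ka2.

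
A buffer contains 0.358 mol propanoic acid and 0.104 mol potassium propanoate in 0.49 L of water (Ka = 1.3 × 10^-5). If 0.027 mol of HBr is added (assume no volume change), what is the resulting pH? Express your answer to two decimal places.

pH = 4.19

After neutralization: n(CH3CH2COOH) = 0.385 mol, n(CH3CH2COO-) = 0.077 mol.
pKa = −log(1.3 × 10^-5) = 4.886
Henderson–Hasselbalch with mole ratio 0.077/0.385: pH = 4.886 + (-0.699)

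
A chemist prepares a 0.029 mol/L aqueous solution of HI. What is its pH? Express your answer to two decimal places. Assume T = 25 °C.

HI is a strong acid and dissociates completely, so [H+] = 0.029 M.
pH = -log(0.029) = 1.54

pH = 1.54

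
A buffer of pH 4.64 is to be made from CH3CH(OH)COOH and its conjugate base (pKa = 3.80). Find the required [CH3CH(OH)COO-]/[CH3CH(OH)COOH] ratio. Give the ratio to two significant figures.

pH = pKa + log(r) ⇒ log(r) = 4.64 − 3.80 = +0.84
r = [CH3CH(OH)COO-]/[CH3CH(OH)COOH] = 10^(+0.84) = 6.92

ratio = 6.9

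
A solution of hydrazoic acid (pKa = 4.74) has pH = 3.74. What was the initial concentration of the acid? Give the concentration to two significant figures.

[H+] = 10^(-3.74) = 1.82 × 10^-4 M = x
Ka = 10^(−4.74) = 1.82 × 10^-5
Ka = x²/(C₀ − x) ⇒ C₀ = x + x²/Ka
C₀ = 1.82 × 10^-4 + (1.82 × 10^-4)²/(1.82 × 10^-5) = 2.00 × 10^-3 M

C₀ = 2.0 × 10^-3 M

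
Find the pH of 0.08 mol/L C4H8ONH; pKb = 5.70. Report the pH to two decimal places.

C4H8ONH + H2O ⇌ C4H8ONH2+ + OH-
Kb = 10^(−5.70) = 2.00 × 10^-6
From the ICE table, Kb = x²/(0.08 − x) = 2.00 × 10^-6.
Since Kb ≪ C₀, x ≈ √(Kb·C₀) = 4.00 × 10^-4 M.
pOH = −log(4.00 × 10^-4) = 3.40; pH = 14.00 − 3.40 = 10.60

pH = 10.60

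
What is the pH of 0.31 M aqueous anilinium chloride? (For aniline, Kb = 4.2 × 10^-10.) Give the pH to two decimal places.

pH = 2.57

C6H5NH3+ is the conjugate acid of the weak base C6H5NH2.
Ka = Kw/Kb = 1.0×10^-14 / 4.2 × 10^-10 = 2.38 × 10^-5
Let x = [H+] at equilibrium. Ka = x²/(0.31 − x).
Neglecting x in the denominator: x = √(2.38 × 10^-5 × 0.31) = 2.72 × 10^-3 M
Check: 0.88% ionized — well under 5%, approximation valid.
pH = −log(2.72 × 10^-3) = 2.57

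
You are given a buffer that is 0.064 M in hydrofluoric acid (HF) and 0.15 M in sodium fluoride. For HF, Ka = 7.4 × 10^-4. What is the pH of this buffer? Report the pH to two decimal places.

pH = 3.50

pKa = −log(7.4 × 10^-4) = 3.131
pH = pKa + log([A⁻]/[HA]) = 3.131 + log(0.15/0.064)
pH = 3.131 + (+0.370) = 3.50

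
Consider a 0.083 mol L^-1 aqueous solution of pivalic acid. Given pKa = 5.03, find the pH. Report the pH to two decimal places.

(CH3)3CCOOH ⇌ (CH3)3CCOO- + H+
Ka = 10^(−5.03) = 9.33 × 10^-6
From the ICE table, Ka = [H+]²/(0.083 − [H+]) = 9.33 × 10^-6.
Since Ka ≪ C₀, [H+] ≈ √(Ka·C₀) = 8.80 × 10^-4 M.
pH = −log[H+] = −log(8.80 × 10^-4) = 3.06

pH = 3.06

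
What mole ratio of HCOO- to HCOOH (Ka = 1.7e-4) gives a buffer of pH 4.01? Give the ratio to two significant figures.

ratio = 1.7

pKa = -log(1.7 × 10^-4) = 3.770
pH = pKa + log(r) ⇒ log(r) = 4.01 − 3.770 = +0.240
r = [HCOO-]/[HCOOH] = 10^(+0.240) = 1.74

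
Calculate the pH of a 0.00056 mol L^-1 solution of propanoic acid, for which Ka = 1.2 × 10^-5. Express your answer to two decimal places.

CH3CH2COOH ⇌ CH3CH2COO- + H+
From the ICE table, Ka = [H+]²/(0.00056 − [H+]) = 1.2 × 10^-5.
Here C₀/Ka ≈ 46.7, so the small-[H+] approximation fails. Use the quadratic:
[H+] = [−1.2e-05 + √(1.2e-05² + 2.69e-08)]/2 = 7.62 × 10^-5 M
pH = −log(7.62 × 10^-5) = 4.12

pH = 4.12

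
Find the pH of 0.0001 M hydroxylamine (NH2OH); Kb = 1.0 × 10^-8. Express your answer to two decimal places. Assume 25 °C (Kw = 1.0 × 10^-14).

pH = 8.00

NH2OH + H2O ⇌ NH3OH+ + OH-
Kb = [OH-]²/(0.0001 − [OH-]) = 1.0 × 10^-8
Since Kb ≪ C₀, [OH-] ≈ √(Kb·C₀) = 1.00 × 10^-6 M.
pOH = −log(1.00 × 10^-6) = 6.00; pH = 14.00 − 6.00 = 8.00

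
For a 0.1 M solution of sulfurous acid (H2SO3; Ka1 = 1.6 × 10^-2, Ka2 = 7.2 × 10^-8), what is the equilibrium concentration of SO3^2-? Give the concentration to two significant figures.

7.2 × 10^-8 M

First ionization gives [H+] ≈ [HSO3-] = 3.28 × 10^-2 M.
Second step: Ka2 = [H+][SO3^2-]/[HSO3-] ≈ [SO3^2-] (since [H+] ≈ [HSO3-]).
So [SO3^2-] ≈ Ka2.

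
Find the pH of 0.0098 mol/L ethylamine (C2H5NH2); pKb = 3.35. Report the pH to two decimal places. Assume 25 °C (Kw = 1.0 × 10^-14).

pH = 11.27

C2H5NH2 + H2O ⇌ C2H5NH3+ + OH-
Kb = 10^(−3.35) = 4.47 × 10^-4
From the ICE table, Kb = x²/(0.0098 − x) = 4.47 × 10^-4.
The 5% rule fails; solving x² + Kb·x − Kb·C₀ = 0 exactly:
x = [−0.000447 + √(0.000447² + 1.75e-05)]/2 = 1.88 × 10^-3 M
pOH = 2.73, so pH = 14.00 − pOH = 11.27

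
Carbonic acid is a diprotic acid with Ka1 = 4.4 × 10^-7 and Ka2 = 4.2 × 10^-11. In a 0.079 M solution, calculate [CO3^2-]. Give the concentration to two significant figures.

First ionization gives [H+] ≈ [HCO3-] = 1.86 × 10^-4 M.
Second step: Ka2 = [H+][CO3^2-]/[HCO3-] ≈ [CO3^2-] (since [H+] ≈ [HCO3-]).
So [CO3^2-] ≈ Ka2.

4.2 × 10^-11 M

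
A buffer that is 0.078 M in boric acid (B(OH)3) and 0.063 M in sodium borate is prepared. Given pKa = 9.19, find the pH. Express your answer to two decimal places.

Henderson–Hasselbalch: pH = pKa + log([B(OH)4-]/[B(OH)3]) = 9.19 + log(0.063/0.078)
pH = 9.19 + (-0.093) = 9.10

pH = 9.10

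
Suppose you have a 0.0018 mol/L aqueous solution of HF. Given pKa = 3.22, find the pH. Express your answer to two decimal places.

pH = 3.11

HF ⇌ F- + H+
Ka = 10^(−3.22) = 6.03 × 10^-4
Ka = [H+]²/(0.0018 − [H+]) = 6.03 × 10^-4
The 5% rule fails; solving [H+]² + Ka·[H+] − Ka·C₀ = 0 exactly:
[H+] = (−Ka + √(Ka² + 4·Ka·C₀))/2 = 7.83 × 10^-4 M
pH = −log(7.83 × 10^-4) = 3.11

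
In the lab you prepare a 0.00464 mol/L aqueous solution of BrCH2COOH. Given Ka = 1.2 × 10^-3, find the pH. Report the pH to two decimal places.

pH = 2.74

BrCH2COOH ⇌ BrCH2COO- + H+
From the ICE table, Ka = x²/(0.00464 − x) = 1.2 × 10^-3.
x is not negligible relative to C₀; solve x² + 0.0012·x − 5.57e-06 = 0.
x = (−Ka + √(Ka² + 4·Ka·C₀))/2 = 1.83 × 10^-3 M
pH = −log[H+] = −log(1.83 × 10^-3) = 2.74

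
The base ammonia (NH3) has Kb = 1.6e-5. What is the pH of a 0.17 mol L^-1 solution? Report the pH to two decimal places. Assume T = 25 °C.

pH = 11.22

NH3 + H2O ⇌ NH4+ + OH-
Kb = [OH-]²/(0.17 − [OH-]) = 1.6 × 10^-5
Assume [OH-] ≪ 0.17: [OH-] ≈ √(1.6 × 10^-5 × 0.17) = 1.65 × 10^-3 M
pOH = 2.78, so pH = 14.00 − pOH = 11.22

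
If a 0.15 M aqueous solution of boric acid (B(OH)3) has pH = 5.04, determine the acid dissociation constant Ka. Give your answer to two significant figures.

[H+] = 10^(-5.04) = 9.12 × 10^-6 M
At equilibrium [HA] = 0.15 − 9.12 × 10^-6 = 1.50 × 10^-1 M
Ka = [H+][A-]/[HA] = (9.12 × 10^-6)² / 1.50 × 10^-1 = 5.5 × 10^-10

Ka = 5.5 × 10^-10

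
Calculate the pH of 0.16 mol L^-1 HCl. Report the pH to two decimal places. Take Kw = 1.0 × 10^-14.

HCl is a strong acid and dissociates completely, so [H+] = 0.16 M.
pH = -log(0.16) = 0.80

pH = 0.80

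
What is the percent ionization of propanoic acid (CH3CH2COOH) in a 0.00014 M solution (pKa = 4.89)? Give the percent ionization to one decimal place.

CH3CH2COOH ⇌ CH3CH2COO- + H+; let x = [H+] at equilibrium.
Ka = 10^(−4.89) = 1.29 × 10^-5
Ka = x²/(C₀ − x); solving the quadratic gives x = 3.65 × 10^-5 M.
% ionization = x/C₀ × 100% = 3.65 × 10^-5/0.00014 × 100% = 26.1%

26.1%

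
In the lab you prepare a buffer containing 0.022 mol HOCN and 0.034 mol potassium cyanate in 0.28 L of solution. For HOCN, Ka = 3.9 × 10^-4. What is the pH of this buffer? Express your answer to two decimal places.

pKa = −log(3.9 × 10^-4) = 3.409
Henderson–Hasselbalch: pH = pKa + log([OCN-]/[HOCN]) = 3.409 + log(0.034/0.022)
pH = 3.409 + (+0.189) = 3.60

pH = 3.60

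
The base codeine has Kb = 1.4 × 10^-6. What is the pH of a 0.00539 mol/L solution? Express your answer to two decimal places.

pH = 9.94

C18H21NO3 + H2O ⇌ C18H22NO3+ + OH-
Kb = [OH-]²/(0.00539 − [OH-]) = 1.4 × 10^-6
Since Kb ≪ C₀, [OH-] ≈ √(Kb·C₀) = 8.69 × 10^-5 M.
Check: 1.6% ionized — well under 5%, approximation valid.
pOH = −log(8.69 × 10^-5) = 4.06; pH = 14.00 − 4.06 = 9.94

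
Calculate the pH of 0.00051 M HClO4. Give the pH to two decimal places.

HClO4 is a strong acid and dissociates completely, so [H+] = 0.00051 M.
pH = -log(0.00051) = 3.29

pH = 3.29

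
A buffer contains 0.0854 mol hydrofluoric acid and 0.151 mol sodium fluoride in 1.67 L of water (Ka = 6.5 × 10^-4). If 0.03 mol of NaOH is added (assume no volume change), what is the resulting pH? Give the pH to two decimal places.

pH = 3.70

OH- converts HF to F-: HF → 0.0554 mol, F- → 0.181 mol.
pKa = −log(6.5 × 10^-4) = 3.187
pH = pKa + log([A⁻]/[HA]) = 3.187 + log(0.181/0.0554) = 3.187 +0.514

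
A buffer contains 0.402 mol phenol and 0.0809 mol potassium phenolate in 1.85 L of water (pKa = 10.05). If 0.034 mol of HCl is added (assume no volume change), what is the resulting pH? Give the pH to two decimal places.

pH = 9.08

After neutralization: n(C6H5OH) = 0.436 mol, n(C6H5O-) = 0.0469 mol.
pH = pKa + log([A⁻]/[HA]) = 10.05 + log(0.0469/0.436) = 10.05 -0.968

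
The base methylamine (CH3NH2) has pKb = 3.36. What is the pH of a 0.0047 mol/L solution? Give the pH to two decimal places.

CH3NH2 + H2O ⇌ CH3NH3+ + OH-
Kb = 10^(−3.36) = 4.37 × 10^-4
Kb = [OH-]²/(0.0047 − [OH-]) = 4.37 × 10^-4
[OH-] is not negligible relative to C₀; solve [OH-]² + 0.000437·[OH-] − 2.05e-06 = 0.
[OH-] = [−0.000437 + √(0.000437² + 8.22e-06)]/2 = 1.23 × 10^-3 M
pOH = 2.91, so pH = 14.00 − pOH = 11.09

pH = 11.09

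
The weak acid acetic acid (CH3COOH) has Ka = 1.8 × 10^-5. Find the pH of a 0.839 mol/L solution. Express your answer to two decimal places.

pH = 2.41

CH3COOH ⇌ CH3COO- + H+
From the ICE table, Ka = [H+]²/(0.839 − [H+]) = 1.8 × 10^-5.
Since Ka ≪ C₀, [H+] ≈ √(Ka·C₀) = 3.89 × 10^-3 M.
pH = −log(3.89 × 10^-3) = 2.41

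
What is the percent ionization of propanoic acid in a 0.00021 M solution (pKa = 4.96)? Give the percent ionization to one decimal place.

CH3CH2COOH ⇌ CH3CH2COO- + H+; let x = [H+] at equilibrium.
Ka = 10^(−4.96) = 1.10 × 10^-5
Solve x² + 1.1e-05x − 2.31e-09 = 0 → x = 4.29 × 10^-5 M
% ionization = x/C₀ × 100% = 4.29 × 10^-5/0.00021 × 100% = 20.4%

20.4%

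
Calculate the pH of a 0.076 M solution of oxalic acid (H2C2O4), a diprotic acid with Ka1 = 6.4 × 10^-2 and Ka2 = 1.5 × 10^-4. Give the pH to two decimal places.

Ka1 ≫ Ka2, so treat the first dissociation as the only significant source of H+.
Ka1 = x²/(0.076 − x) = 6.4 × 10^-2
Solving the quadratic: x = (−Ka1 + √(Ka1² + 4·Ka1·C₀))/2 = 4.47 × 10^-2 M
pH = −log(4.47 × 10^-2) = 1.35

pH = 1.35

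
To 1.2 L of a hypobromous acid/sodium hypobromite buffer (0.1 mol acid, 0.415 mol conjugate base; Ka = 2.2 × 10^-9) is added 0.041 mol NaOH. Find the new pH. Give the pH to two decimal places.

pH = 9.55

After neutralization: n(HOBr) = 0.059 mol, n(OBr-) = 0.456 mol.
pKa = −log(2.2 × 10^-9) = 8.658
pH = pKa + log(n_OBr-/n_HOBr) = 8.658 + log(0.456/0.059) = 8.658 + (+0.888)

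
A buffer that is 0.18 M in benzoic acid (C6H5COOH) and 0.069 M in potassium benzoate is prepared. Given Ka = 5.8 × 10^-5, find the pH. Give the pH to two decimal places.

pH = 3.82

pKa = −log(5.8 × 10^-5) = 4.237
Using pH = pKa + log([base]/[acid]) with [base]/[acid] = 0.069/0.18:
pH = 4.237 + (-0.416) = 3.82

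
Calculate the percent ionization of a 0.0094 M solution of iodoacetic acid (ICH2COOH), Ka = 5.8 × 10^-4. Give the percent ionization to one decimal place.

21.9%

ICH2COOH ⇌ ICH2COO- + H+; let x = [H+] at equilibrium.
Solve x² + 0.00058x − 5.45e-06 = 0 → x = 2.06 × 10^-3 M
% ionization = x/C₀ × 100% = 2.06 × 10^-3/0.0094 × 100% = 21.9%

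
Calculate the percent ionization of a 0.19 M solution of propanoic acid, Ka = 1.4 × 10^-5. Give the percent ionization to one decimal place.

CH3CH2COOH ⇌ CH3CH2COO- + H+; let x = [H+] at equilibrium.
x ≈ √(Ka·C₀) = √(1.4 × 10^-5 × 0.19) = 1.63 × 10^-3 M
% ionization = x/C₀ × 100% = 1.63 × 10^-3/0.19 × 100% = 0.9%

0.9%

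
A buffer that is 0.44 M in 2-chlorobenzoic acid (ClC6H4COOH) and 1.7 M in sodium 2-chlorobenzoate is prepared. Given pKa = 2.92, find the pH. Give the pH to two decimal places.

pH = 3.51

pH = pKa + log([A⁻]/[HA]) = 2.92 + log(1.7/0.44)
pH = 2.92 + (+0.587) = 3.51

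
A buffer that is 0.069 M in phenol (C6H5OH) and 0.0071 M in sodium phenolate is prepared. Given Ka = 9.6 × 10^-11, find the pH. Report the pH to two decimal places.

pKa = −log(9.6 × 10^-11) = 10.018
pH = pKa + log([A⁻]/[HA]) = 10.018 + log(0.0071/0.069)
pH = 10.018 + (-0.988) = 9.03

pH = 9.03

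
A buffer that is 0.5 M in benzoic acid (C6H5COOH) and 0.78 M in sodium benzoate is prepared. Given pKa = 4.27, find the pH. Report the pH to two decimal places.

Henderson–Hasselbalch: pH = pKa + log([C6H5COO-]/[C6H5COOH]) = 4.27 + log(0.78/0.5)
pH = 4.27 + (+0.193) = 4.46

pH = 4.46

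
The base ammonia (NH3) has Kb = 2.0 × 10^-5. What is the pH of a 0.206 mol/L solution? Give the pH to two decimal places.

NH3 + H2O ⇌ NH4+ + OH-
Let x = [OH-] at equilibrium. Kb = x²/(0.206 − x).
Neglecting x in the denominator: x = √(2.0 × 10^-5 × 0.206) = 2.03 × 10^-3 M
pOH = −log(2.03 × 10^-3) = 2.69; pH = 14.00 − 2.69 = 11.31

pH = 11.31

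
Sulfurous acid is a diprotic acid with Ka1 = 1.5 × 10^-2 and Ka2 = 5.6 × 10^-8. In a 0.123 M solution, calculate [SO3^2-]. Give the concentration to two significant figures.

5.6 × 10^-8 M

First ionization gives [H+] ≈ [HSO3-] = 3.61 × 10^-2 M.
Second step: Ka2 = [H+][SO3^2-]/[HSO3-] ≈ [SO3^2-] (since [H+] ≈ [HSO3-]).
So [SO3^2-] ≈ Ka2.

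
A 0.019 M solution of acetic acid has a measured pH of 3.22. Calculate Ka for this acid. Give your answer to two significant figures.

Ka = 2.0 × 10^-5

[H+] = 10^(-3.22) = 6.03 × 10^-4 M
At equilibrium [HA] = 0.019 − 6.03 × 10^-4 = 1.84 × 10^-2 M
Ka = [H+][A-]/[HA] = (6.03 × 10^-4)² / 1.84 × 10^-2 = 2.0 × 10^-5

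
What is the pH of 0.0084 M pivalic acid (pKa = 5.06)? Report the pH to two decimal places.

(CH3)3CCOOH ⇌ (CH3)3CCOO- + H+
Ka = 10^(−5.06) = 8.71 × 10^-6
Let x = [H+] at equilibrium. Ka = x²/(0.0084 − x).
Assume x ≪ 0.0084: x ≈ √(8.71 × 10^-6 × 0.0084) = 2.70 × 10^-4 M
pH = −log[H+] = −log(2.70 × 10^-4) = 3.57

pH = 3.57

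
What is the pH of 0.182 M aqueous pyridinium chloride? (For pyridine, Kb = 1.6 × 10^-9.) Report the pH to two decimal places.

C5H5NH+ is the conjugate acid of the weak base C5H5N.
Ka = Kw/Kb = 1.0×10^-14 / 1.6 × 10^-9 = 6.25 × 10^-6
From the ICE table, Ka = x²/(0.182 − x) = 6.25 × 10^-6.
Assume x ≪ 0.182: x ≈ √(6.25 × 10^-6 × 0.182) = 1.07 × 10^-3 M
pH = −log[H+] = −log(1.07 × 10^-3) = 2.97

pH = 2.97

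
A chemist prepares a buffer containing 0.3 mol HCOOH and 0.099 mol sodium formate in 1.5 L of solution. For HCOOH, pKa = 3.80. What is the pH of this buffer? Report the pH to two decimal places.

Henderson–Hasselbalch: pH = pKa + log([HCOO-]/[HCOOH]) = 3.80 + log(0.099/0.3)
pH = 3.80 + (-0.481) = 3.32

pH = 3.32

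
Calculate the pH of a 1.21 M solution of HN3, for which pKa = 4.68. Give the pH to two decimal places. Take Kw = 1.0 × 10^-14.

pH = 2.30

HN3 ⇌ N3- + H+
Ka = 10^(−4.68) = 2.09 × 10^-5
From the ICE table, Ka = [H+]²/(1.21 − [H+]) = 2.09 × 10^-5.
Since Ka ≪ C₀, [H+] ≈ √(Ka·C₀) = 5.03 × 10^-3 M.
Check: 0.42% ionized — well under 5%, approximation valid.
pH = −log(5.03 × 10^-3) = 2.30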